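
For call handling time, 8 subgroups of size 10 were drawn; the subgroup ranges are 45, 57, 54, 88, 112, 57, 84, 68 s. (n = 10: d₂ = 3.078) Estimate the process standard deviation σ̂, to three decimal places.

22.945

R̄ = (45 + 57 + 54 + 88 + 112 + 57 + 84 + 68) / 8 = 70.6250
σ̂ = R̄ / d₂ = 70.6250 / 3.078 = 22.9451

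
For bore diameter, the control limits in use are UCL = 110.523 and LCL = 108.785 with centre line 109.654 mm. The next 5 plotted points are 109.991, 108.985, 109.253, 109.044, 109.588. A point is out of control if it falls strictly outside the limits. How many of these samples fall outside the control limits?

0

All 5 points lie within [108.785, 110.523].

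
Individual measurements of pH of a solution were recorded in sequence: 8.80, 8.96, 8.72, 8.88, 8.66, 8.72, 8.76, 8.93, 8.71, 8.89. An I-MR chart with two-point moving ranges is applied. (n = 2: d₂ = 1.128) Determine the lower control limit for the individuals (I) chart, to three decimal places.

8.375

X̄ = (8.80 + 8.96 + 8.72 + 8.88 + 8.66 + 8.72 + 8.76 + 8.93 + 8.71 + 8.89) / 10 = 8.8030
Moving ranges: 0.16, 0.24, 0.16, 0.22, 0.06, 0.04, 0.17, 0.22, 0.18; M̄R̄ = 1.4500 / 9 = 0.1611
LCL = X̄ − 3·M̄R̄/d₂ = 8.8030 − 3 × 0.1611 / 1.128 = 8.3745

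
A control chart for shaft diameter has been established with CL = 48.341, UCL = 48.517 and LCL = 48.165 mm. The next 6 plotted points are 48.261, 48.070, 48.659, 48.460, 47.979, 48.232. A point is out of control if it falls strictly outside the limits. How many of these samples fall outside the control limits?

3

Compare each point to [48.165, 48.517]: sample 2 = 48.070 < LCL; sample 3 = 48.659 > UCL; sample 5 = 47.979 < LCL.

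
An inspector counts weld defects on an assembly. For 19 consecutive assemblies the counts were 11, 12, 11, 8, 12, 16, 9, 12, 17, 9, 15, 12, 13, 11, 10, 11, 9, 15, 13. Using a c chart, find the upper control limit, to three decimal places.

c̄ = (11 + 12 + 11 + 8 + 12 + 16 + 9 + 12 + 17 + 9 + 15 + 12 + 13 + 11 + 10 + 11 + 9 + 15 + 13) / 19 = 226 / 19 = 11.8947
UCL = c̄ + 3√c̄ = 11.8947 + 3 × √11.8947 = 11.8947 + 3 × 3.4489 = 22.2414

22.241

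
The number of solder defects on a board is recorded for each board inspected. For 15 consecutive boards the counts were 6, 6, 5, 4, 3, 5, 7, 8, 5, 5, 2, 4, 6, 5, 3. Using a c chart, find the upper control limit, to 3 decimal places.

11.597

c̄ = (6 + 6 + 5 + 4 + 3 + 5 + 7 + 8 + 5 + 5 + 2 + 4 + 6 + 5 + 3) / 15 = 74 / 15 = 4.9333
UCL = c̄ + 3√c̄ = 4.9333 + 3 × √4.9333 = 4.9333 + 3 × 2.2211 = 11.5967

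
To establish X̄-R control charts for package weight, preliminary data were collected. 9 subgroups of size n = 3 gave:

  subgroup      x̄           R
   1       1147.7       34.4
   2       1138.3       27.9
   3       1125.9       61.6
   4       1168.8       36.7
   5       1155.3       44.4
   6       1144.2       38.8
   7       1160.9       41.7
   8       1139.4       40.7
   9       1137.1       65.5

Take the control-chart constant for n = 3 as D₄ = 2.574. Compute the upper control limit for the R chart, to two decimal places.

R̄ = (34.4 + 27.9 + 61.6 + 36.7 + 44.4 + 38.8 + 41.7 + 40.7 + 65.5) / 9 = 391.7000 / 9 = 43.5222
UCL_R = D₄·R̄ = 2.574 × 43.5222 = 112.0262

112.03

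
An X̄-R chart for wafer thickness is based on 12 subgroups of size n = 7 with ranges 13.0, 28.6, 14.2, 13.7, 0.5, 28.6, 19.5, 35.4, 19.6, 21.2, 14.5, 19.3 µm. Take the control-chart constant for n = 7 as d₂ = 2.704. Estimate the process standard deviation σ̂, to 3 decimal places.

R̄ = (13.0 + 28.6 + 14.2 + 13.7 + 0.5 + 28.6 + 19.5 + 35.4 + 19.6 + 21.2 + 14.5 + 19.3) / 12 = 19.0083
σ̂ = R̄ / d₂ = 19.0083 / 2.704 = 7.0297

7.030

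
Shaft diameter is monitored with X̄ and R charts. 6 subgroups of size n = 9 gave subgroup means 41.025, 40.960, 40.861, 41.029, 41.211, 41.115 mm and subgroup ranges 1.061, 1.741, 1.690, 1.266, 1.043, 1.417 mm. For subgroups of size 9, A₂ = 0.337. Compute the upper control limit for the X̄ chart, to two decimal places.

41.50

X̄̄ = (41.025 + 40.960 + 40.861 + 41.029 + 41.211 + 41.115) / 6 = 246.2010 / 6 = 41.0335
R̄ = (1.061 + 1.741 + 1.690 + 1.266 + 1.043 + 1.417) / 6 = 8.2180 / 6 = 1.3697
UCL = X̄̄ + A₂·R̄ = 41.0335 + 0.337 × 1.3697 = 41.4951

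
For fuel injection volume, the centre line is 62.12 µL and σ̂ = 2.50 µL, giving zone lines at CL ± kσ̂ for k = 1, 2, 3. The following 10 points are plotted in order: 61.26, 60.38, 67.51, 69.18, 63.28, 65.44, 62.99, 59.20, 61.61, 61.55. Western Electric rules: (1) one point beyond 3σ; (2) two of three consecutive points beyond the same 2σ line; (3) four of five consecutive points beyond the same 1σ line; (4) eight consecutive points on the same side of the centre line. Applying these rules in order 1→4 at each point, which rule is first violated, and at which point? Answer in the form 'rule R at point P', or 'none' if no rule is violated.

rule 2 at point 4

Zone of each point (C = within 1σ̂, B = 1σ̂–2σ̂, A = 2σ̂–3σ̂, * = beyond 3σ̂; sign = side of CL): 1:-C, 2:-C, 3:+A, 4:+A, 5:+C, 6:+B, 7:+C, 8:-B, 9:-C, 10:-C
Rule 2 (two of three consecutive points beyond the same 2σ limit) is satisfied at point 4.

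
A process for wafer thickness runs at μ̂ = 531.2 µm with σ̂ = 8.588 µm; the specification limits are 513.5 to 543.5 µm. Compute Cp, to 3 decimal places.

0.582

Cp = (USL − LSL) / (6σ̂) = (543.5 − 513.5) / (6 × 8.588) = 30.0000 / 51.5280 = 0.5822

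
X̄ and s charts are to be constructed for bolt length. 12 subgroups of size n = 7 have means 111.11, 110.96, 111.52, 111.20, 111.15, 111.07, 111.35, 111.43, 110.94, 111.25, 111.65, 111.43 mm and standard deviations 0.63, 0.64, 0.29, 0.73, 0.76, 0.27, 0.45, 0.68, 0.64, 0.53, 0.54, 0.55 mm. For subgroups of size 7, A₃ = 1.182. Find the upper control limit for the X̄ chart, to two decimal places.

111.92

X̄̄ = (111.11 + 110.96 + 111.52 + 111.20 + 111.15 + 111.07 + 111.35 + 111.43 + 110.94 + 111.25 + 111.65 + 111.43) / 12 = 111.2550
s̄ = (0.63 + 0.64 + 0.29 + 0.73 + 0.76 + 0.27 + 0.45 + 0.68 + 0.64 + 0.53 + 0.54 + 0.55) / 12 = 0.5592
UCL = X̄̄ + A₃·s̄ = 111.2550 + 1.182 × 0.5592 = 111.9159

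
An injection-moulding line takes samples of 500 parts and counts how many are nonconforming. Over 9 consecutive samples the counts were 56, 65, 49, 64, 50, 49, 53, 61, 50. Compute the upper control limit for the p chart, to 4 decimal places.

0.1525

p̄ = Σdᵢ / (k·n) = 497 / (9 × 500) = 0.11044
UCL = p̄ + 3·√(p̄(1−p̄)/n) = 0.11044 + 3 × √(0.11044×0.88956/500) = 0.11044 + 3 × 0.01402 = 0.15250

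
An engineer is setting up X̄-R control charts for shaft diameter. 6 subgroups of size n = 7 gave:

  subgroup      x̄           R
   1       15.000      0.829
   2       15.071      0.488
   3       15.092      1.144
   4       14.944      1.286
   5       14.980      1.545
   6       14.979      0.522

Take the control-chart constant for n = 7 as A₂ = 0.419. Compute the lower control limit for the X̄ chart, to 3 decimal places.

14.605

X̄̄ = (15.000 + 15.071 + 15.092 + 14.944 + 14.980 + 14.979) / 6 = 90.0660 / 6 = 15.0110
R̄ = (0.829 + 0.488 + 1.144 + 1.286 + 1.545 + 0.522) / 6 = 5.8140 / 6 = 0.9690
LCL = X̄̄ − A₂·R̄ = 15.0110 − 0.419 × 0.9690 = 14.6050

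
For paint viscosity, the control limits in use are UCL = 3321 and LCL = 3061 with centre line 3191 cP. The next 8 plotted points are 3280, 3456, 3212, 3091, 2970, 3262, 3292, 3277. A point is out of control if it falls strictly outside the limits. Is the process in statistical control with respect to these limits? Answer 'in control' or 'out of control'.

Compare each point to [3061, 3321]: sample 2 = 3456 > UCL; sample 5 = 2970 < LCL.

out of control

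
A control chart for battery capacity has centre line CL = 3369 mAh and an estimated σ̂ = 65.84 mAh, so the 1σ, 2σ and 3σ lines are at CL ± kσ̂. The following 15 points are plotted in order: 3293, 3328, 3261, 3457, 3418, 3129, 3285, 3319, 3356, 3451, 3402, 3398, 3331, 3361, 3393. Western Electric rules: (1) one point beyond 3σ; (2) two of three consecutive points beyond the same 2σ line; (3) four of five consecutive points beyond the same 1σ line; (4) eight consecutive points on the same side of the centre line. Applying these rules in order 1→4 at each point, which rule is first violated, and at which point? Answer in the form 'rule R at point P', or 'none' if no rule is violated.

rule 1 at point 6

Zone of each point (C = within 1σ̂, B = 1σ̂–2σ̂, A = 2σ̂–3σ̂, * = beyond 3σ̂; sign = side of CL): 1:-B, 2:-C, 3:-B, 4:+B, 5:+C, 6:-*, 7:-B, 8:-C, 9:-C, 10:+B, 11:+C, 12:+C, 13:-C, 14:-C, 15:+C
Rule 1 (one point beyond the 3σ limits) is satisfied at point 6.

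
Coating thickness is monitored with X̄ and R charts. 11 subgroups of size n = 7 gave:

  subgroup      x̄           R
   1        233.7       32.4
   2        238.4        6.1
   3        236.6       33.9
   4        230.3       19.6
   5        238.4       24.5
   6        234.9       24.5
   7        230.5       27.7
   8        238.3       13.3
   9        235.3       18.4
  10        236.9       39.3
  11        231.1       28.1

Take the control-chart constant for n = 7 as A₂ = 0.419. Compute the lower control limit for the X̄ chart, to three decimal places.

224.745

X̄̄ = (233.7 + 238.4 + 236.6 + 230.3 + 238.4 + 234.9 + 230.5 + 238.3 + 235.3 + 236.9 + 231.1) / 11 = 2584.4000 / 11 = 234.9455
R̄ = (32.4 + 6.1 + 33.9 + 19.6 + 24.5 + 24.5 + 27.7 + 13.3 + 18.4 + 39.3 + 28.1) / 11 = 267.8000 / 11 = 24.3455
LCL = X̄̄ − A₂·R̄ = 234.9455 − 0.419 × 24.3455 = 224.7447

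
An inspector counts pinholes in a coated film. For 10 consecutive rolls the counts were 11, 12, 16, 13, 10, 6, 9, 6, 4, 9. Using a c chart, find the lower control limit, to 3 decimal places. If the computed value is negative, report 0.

c̄ = (11 + 12 + 16 + 13 + 10 + 6 + 9 + 6 + 4 + 9) / 10 = 96 / 10 = 9.6000
LCL = c̄ − 3√c̄ = 9.6000 − 3 × 3.0984 = 0.3048

0.305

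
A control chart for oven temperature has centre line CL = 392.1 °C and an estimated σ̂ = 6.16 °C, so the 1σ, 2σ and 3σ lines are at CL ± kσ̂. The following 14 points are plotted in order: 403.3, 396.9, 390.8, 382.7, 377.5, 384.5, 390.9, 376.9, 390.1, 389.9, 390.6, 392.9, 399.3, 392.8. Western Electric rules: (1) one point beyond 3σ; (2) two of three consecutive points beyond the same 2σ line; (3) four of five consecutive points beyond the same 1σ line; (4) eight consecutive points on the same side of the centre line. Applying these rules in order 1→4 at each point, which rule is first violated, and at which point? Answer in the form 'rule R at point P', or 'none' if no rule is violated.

Zone of each point (C = within 1σ̂, B = 1σ̂–2σ̂, A = 2σ̂–3σ̂, * = beyond 3σ̂; sign = side of CL): 1:+B, 2:+C, 3:-C, 4:-B, 5:-A, 6:-B, 7:-C, 8:-A, 9:-C, 10:-C, 11:-C, 12:+C, 13:+B, 14:+C
Rule 3 (four of five consecutive points beyond the same 1σ limit) is satisfied at point 8.

rule 3 at point 8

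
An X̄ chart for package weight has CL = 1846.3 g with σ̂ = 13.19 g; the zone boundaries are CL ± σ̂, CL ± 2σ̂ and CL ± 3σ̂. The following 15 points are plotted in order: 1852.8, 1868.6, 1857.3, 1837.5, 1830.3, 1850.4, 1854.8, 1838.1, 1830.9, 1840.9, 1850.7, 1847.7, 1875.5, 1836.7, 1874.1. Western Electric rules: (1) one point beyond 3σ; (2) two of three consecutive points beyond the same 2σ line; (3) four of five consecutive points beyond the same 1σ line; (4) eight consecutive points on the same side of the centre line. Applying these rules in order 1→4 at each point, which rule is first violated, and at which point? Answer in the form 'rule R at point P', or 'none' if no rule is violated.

Zone of each point (C = within 1σ̂, B = 1σ̂–2σ̂, A = 2σ̂–3σ̂, * = beyond 3σ̂; sign = side of CL): 1:+C, 2:+B, 3:+C, 4:-C, 5:-B, 6:+C, 7:+C, 8:-C, 9:-B, 10:-C, 11:+C, 12:+C, 13:+A, 14:-C, 15:+A
Rule 2 (two of three consecutive points beyond the same 2σ limit) is satisfied at point 15.

rule 2 at point 15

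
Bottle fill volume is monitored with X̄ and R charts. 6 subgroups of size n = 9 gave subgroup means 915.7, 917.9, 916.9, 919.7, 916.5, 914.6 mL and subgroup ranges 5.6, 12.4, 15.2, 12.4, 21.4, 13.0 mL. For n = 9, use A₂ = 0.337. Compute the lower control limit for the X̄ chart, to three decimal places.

912.390

X̄̄ = (915.7 + 917.9 + 916.9 + 919.7 + 916.5 + 914.6) / 6 = 5501.3000 / 6 = 916.8833
R̄ = (5.6 + 12.4 + 15.2 + 12.4 + 21.4 + 13.0) / 6 = 80.0000 / 6 = 13.3333
LCL = X̄̄ − A₂·R̄ = 916.8833 − 0.337 × 13.3333 = 912.3900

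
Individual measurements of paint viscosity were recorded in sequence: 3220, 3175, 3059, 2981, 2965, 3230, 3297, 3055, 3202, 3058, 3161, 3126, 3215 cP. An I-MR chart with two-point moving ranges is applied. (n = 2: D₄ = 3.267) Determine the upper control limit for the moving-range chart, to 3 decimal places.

Moving ranges: 45, 116, 78, 16, 265, 67, 242, 147, 144, 103, 35, 89; M̄R̄ = 1347.0000 / 12 = 112.2500
UCL_MR = D₄·M̄R̄ = 3.267 × 112.2500 = 366.7208

366.721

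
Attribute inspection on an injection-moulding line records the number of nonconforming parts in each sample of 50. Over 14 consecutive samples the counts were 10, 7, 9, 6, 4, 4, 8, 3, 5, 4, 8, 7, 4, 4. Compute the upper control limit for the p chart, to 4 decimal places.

p̄ = Σdᵢ / (k·n) = 83 / (14 × 50) = 0.11857
UCL = p̄ + 3·√(p̄(1−p̄)/n) = 0.11857 + 3 × √(0.11857×0.88143/50) = 0.11857 + 3 × 0.04572 = 0.25573

0.2557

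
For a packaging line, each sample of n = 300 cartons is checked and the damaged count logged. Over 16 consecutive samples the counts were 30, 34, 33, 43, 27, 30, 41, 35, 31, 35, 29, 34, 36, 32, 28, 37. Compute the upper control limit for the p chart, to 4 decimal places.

p̄ = Σdᵢ / (k·n) = 535 / (16 × 300) = 0.11146
UCL = p̄ + 3·√(p̄(1−p̄)/n) = 0.11146 + 3 × √(0.11146×0.88854/300) = 0.11146 + 3 × 0.01817 = 0.16597

0.1660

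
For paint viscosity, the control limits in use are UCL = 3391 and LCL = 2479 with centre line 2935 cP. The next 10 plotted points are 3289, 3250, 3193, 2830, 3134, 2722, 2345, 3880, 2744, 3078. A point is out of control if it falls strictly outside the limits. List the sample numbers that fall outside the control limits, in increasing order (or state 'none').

7, 8

Compare each point to [2479, 3391]: sample 7 = 2345 < LCL; sample 8 = 3880 > UCL.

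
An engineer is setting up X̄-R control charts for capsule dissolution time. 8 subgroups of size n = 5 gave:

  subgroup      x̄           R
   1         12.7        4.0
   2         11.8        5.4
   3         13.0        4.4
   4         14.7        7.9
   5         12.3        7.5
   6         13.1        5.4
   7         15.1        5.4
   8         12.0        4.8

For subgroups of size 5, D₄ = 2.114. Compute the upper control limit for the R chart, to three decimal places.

11.838

R̄ = (4.0 + 5.4 + 4.4 + 7.9 + 7.5 + 5.4 + 5.4 + 4.8) / 8 = 44.8000 / 8 = 5.6000
UCL_R = D₄·R̄ = 2.114 × 5.6000 = 11.8384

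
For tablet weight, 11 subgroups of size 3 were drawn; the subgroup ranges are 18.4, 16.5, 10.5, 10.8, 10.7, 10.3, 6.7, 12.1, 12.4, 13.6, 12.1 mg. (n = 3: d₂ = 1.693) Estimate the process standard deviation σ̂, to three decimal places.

R̄ = (18.4 + 16.5 + 10.5 + 10.8 + 10.7 + 10.3 + 6.7 + 12.1 + 12.4 + 13.6 + 12.1) / 11 = 12.1909
σ̂ = R̄ / d₂ = 12.1909 / 1.693 = 7.2008

7.201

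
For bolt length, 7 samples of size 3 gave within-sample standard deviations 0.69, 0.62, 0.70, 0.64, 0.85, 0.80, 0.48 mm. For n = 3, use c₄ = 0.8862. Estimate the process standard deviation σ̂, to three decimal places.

0.771

s̄ = (0.69 + 0.62 + 0.70 + 0.64 + 0.85 + 0.80 + 0.48) / 7 = 0.6829
σ̂ = s̄ / c₄ = 0.6829 / 0.8862 = 0.7705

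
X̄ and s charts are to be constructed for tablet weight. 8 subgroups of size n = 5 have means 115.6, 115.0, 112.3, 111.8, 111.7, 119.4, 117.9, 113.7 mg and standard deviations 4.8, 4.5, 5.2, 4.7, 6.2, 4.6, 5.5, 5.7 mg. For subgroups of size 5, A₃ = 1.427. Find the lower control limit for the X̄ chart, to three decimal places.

X̄̄ = (115.6 + 115.0 + 112.3 + 111.8 + 111.7 + 119.4 + 117.9 + 113.7) / 8 = 114.6750
s̄ = (4.8 + 4.5 + 5.2 + 4.7 + 6.2 + 4.6 + 5.5 + 5.7) / 8 = 5.1500
LCL = X̄̄ − A₃·s̄ = 114.6750 − 1.427 × 5.1500 = 107.3259

107.326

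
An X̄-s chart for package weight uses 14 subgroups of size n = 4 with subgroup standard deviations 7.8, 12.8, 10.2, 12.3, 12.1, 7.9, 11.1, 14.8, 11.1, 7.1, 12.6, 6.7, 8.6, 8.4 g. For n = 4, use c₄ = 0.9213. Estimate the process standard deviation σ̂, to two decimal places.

s̄ = (7.8 + 12.8 + 10.2 + 12.3 + 12.1 + 7.9 + 11.1 + 14.8 + 11.1 + 7.1 + 12.6 + 6.7 + 8.6 + 8.4) / 14 = 10.2500
σ̂ = s̄ / c₄ = 10.2500 / 0.9213 = 11.1256

11.13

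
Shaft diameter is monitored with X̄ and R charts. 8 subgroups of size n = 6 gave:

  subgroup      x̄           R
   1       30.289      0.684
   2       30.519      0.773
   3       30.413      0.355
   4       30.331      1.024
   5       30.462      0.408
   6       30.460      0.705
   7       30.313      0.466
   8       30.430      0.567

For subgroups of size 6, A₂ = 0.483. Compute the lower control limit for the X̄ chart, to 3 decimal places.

X̄̄ = (30.289 + 30.519 + 30.413 + 30.331 + 30.462 + 30.460 + 30.313 + 30.430) / 8 = 243.2170 / 8 = 30.4021
R̄ = (0.684 + 0.773 + 0.355 + 1.024 + 0.408 + 0.705 + 0.466 + 0.567) / 8 = 4.9820 / 8 = 0.6228
LCL = X̄̄ − A₂·R̄ = 30.4021 − 0.483 × 0.6228 = 30.1013

30.101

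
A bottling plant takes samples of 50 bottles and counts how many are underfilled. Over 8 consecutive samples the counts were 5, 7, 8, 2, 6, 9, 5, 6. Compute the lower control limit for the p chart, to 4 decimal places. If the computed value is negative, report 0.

0.0000

p̄ = Σdᵢ / (k·n) = 48 / (8 × 50) = 0.12000
LCL = p̄ − 3·√(p̄(1−p̄)/n) = 0.12000 − 3 × 0.04596 = -0.01787 → 0 (negative, so LCL = 0)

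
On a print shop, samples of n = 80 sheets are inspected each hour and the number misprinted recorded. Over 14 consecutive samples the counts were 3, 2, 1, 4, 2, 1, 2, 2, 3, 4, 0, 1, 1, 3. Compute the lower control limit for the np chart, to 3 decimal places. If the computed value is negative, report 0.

0.000

p̄ = Σdᵢ / (k·n) = 29 / (14 × 80) = 0.02589
LCL = np̄ − 3·√(np̄(1−p̄)) = 2.0714 − 3 × 1.4205 = -2.1900 → 0 (negative, so LCL = 0)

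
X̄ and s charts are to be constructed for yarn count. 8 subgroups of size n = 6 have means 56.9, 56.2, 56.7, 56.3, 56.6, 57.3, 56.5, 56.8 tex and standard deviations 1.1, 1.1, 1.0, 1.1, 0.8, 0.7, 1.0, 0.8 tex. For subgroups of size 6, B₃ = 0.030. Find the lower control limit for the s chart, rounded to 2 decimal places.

s̄ = (1.1 + 1.1 + 1.0 + 1.1 + 0.8 + 0.7 + 1.0 + 0.8) / 8 = 0.9500
LCL_s = B₃·s̄ = 0.030 × 0.9500 = 0.0285

0.03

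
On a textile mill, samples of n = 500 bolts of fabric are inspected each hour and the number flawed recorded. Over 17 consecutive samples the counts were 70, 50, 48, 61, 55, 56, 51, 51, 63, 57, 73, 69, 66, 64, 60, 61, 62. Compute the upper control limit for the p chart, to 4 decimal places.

p̄ = Σdᵢ / (k·n) = 1017 / (17 × 500) = 0.11965
UCL = p̄ + 3·√(p̄(1−p̄)/n) = 0.11965 + 3 × √(0.11965×0.88035/500) = 0.11965 + 3 × 0.01451 = 0.16319

0.1632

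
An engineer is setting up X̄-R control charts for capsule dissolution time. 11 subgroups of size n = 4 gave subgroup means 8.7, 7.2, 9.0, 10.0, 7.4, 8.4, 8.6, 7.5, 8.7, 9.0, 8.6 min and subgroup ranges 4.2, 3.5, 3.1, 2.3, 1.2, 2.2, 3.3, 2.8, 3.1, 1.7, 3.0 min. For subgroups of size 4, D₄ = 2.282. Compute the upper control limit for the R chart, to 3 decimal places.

R̄ = (4.2 + 3.5 + 3.1 + 2.3 + 1.2 + 2.2 + 3.3 + 2.8 + 3.1 + 1.7 + 3.0) / 11 = 30.4000 / 11 = 2.7636
UCL_R = D₄·R̄ = 2.282 × 2.7636 = 6.3066

6.307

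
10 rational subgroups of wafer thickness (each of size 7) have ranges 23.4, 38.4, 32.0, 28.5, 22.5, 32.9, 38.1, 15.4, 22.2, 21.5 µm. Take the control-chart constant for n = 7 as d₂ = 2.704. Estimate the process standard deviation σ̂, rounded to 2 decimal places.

R̄ = (23.4 + 38.4 + 32.0 + 28.5 + 22.5 + 32.9 + 38.1 + 15.4 + 22.2 + 21.5) / 10 = 27.4900
σ̂ = R̄ / d₂ = 27.4900 / 2.704 = 10.1664

10.17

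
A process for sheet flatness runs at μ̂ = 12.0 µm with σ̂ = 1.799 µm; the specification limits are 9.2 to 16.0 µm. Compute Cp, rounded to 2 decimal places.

0.63

Cp = (USL − LSL) / (6σ̂) = (16.0 − 9.2) / (6 × 1.799) = 6.8000 / 10.7940 = 0.6300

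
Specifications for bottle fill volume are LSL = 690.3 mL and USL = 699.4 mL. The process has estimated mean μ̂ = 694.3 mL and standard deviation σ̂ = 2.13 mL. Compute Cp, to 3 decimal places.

Cp = (USL − LSL) / (6σ̂) = (699.4 − 690.3) / (6 × 2.13) = 9.1000 / 12.7800 = 0.7121

0.712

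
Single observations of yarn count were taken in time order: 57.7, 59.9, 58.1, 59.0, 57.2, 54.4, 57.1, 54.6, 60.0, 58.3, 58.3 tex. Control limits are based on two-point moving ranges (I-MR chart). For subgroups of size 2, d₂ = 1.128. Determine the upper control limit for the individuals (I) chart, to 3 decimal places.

63.489

X̄ = (57.7 + 59.9 + 58.1 + 59.0 + 57.2 + 54.4 + 57.1 + 54.6 + 60.0 + 58.3 + 58.3) / 11 = 57.6909
Moving ranges: 2.2, 1.8, 0.9, 1.8, 2.8, 2.7, 2.5, 5.4, 1.7, 0.0; M̄R̄ = 21.8000 / 10 = 2.1800
UCL = X̄ + 3·M̄R̄/d₂ = 57.6909 + 3 × 2.1800 / 1.128 = 63.4888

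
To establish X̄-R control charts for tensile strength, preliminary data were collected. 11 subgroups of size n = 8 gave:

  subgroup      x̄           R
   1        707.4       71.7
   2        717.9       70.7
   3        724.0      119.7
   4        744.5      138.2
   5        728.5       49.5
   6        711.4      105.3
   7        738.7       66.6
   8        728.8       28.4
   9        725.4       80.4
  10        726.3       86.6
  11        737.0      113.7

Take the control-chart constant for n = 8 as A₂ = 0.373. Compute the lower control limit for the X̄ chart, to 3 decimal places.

X̄̄ = (707.4 + 717.9 + 724.0 + 744.5 + 728.5 + 711.4 + 738.7 + 728.8 + 725.4 + 726.3 + 737.0) / 11 = 7989.9000 / 11 = 726.3545
R̄ = (71.7 + 70.7 + 119.7 + 138.2 + 49.5 + 105.3 + 66.6 + 28.4 + 80.4 + 86.6 + 113.7) / 11 = 930.8000 / 11 = 84.6182
LCL = X̄̄ − A₂·R̄ = 726.3545 − 0.373 × 84.6182 = 694.7920

694.792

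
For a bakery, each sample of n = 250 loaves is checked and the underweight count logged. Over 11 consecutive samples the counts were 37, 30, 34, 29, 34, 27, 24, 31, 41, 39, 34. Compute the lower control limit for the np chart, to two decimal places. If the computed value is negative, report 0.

p̄ = Σdᵢ / (k·n) = 360 / (11 × 250) = 0.13091
LCL = np̄ − 3·√(np̄(1−p̄)) = 32.7273 − 3 × 5.3332 = 16.7277

16.73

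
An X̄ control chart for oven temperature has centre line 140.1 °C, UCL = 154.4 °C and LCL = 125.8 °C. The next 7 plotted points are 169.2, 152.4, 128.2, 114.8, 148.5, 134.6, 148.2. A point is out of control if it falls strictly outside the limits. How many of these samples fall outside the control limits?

Compare each point to [125.8, 154.4]: sample 1 = 169.2 > UCL; sample 4 = 114.8 < LCL.

2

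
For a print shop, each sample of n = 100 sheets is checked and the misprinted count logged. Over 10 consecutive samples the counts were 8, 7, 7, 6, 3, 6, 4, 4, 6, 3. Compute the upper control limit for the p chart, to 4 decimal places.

0.1218

p̄ = Σdᵢ / (k·n) = 54 / (10 × 100) = 0.05400
UCL = p̄ + 3·√(p̄(1−p̄)/n) = 0.05400 + 3 × √(0.05400×0.94600/100) = 0.05400 + 3 × 0.02260 = 0.12181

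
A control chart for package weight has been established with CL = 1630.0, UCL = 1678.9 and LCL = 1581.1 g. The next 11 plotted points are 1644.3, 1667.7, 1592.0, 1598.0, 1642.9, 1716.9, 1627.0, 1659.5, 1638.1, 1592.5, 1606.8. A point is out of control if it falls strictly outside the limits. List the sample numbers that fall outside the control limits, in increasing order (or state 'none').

Compare each point to [1581.1, 1678.9]: sample 6 = 1716.9 > UCL.

6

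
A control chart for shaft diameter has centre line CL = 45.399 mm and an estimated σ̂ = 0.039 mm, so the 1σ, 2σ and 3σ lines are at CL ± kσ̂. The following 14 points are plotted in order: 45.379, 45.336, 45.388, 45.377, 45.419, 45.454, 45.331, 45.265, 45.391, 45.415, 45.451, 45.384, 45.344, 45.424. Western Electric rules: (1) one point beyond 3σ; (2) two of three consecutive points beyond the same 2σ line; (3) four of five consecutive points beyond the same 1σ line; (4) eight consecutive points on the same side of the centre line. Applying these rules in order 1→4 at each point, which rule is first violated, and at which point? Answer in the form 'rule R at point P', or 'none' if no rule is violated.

Zone of each point (C = within 1σ̂, B = 1σ̂–2σ̂, A = 2σ̂–3σ̂, * = beyond 3σ̂; sign = side of CL): 1:-C, 2:-B, 3:-C, 4:-C, 5:+C, 6:+B, 7:-B, 8:-*, 9:-C, 10:+C, 11:+B, 12:-C, 13:-B, 14:+C
Rule 1 (one point beyond the 3σ limits) is satisfied at point 8.

rule 1 at point 8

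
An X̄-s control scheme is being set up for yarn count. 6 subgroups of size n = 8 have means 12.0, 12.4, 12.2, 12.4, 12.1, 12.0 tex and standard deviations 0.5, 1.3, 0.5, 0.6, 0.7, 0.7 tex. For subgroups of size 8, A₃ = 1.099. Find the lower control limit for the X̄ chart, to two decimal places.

X̄̄ = (12.0 + 12.4 + 12.2 + 12.4 + 12.1 + 12.0) / 6 = 12.1833
s̄ = (0.5 + 1.3 + 0.5 + 0.6 + 0.7 + 0.7) / 6 = 0.7167
LCL = X̄̄ − A₃·s̄ = 12.1833 − 1.099 × 0.7167 = 11.3957

11.40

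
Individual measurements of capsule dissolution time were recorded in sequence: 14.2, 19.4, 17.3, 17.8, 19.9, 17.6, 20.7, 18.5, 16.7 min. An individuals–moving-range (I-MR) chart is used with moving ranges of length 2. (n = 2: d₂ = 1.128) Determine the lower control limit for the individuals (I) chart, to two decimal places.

11.59

X̄ = (14.2 + 19.4 + 17.3 + 17.8 + 19.9 + 17.6 + 20.7 + 18.5 + 16.7) / 9 = 18.0111
Moving ranges: 5.2, 2.1, 0.5, 2.1, 2.3, 3.1, 2.2, 1.8; M̄R̄ = 19.3000 / 8 = 2.4125
LCL = X̄ − 3·M̄R̄/d₂ = 18.0111 − 3 × 2.4125 / 1.128 = 11.5949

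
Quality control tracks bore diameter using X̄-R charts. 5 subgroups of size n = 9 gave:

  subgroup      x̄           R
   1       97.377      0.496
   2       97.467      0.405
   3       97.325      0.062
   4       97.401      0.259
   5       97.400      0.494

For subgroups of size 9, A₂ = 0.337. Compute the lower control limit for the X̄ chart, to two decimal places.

97.28

X̄̄ = (97.377 + 97.467 + 97.325 + 97.401 + 97.400) / 5 = 486.9700 / 5 = 97.3940
R̄ = (0.496 + 0.405 + 0.062 + 0.259 + 0.494) / 5 = 1.7160 / 5 = 0.3432
LCL = X̄̄ − A₂·R̄ = 97.3940 − 0.337 × 0.3432 = 97.2783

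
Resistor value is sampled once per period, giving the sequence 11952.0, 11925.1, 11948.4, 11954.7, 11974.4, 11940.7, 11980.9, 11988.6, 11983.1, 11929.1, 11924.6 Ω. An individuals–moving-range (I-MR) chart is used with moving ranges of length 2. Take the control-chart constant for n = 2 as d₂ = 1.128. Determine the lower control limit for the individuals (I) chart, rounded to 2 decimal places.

X̄ = (11952.0 + 11925.1 + 11948.4 + 11954.7 + 11974.4 + 11940.7 + 11980.9 + 11988.6 + 11983.1 + 11929.1 + 11924.6) / 11 = 11954.6909
Moving ranges: 26.9, 23.3, 6.3, 19.7, 33.7, 40.2, 7.7, 5.5, 54.0, 4.5; M̄R̄ = 221.8000 / 10 = 22.1800
LCL = X̄ − 3·M̄R̄/d₂ = 11954.6909 − 3 × 22.1800 / 1.128 = 11895.7015

11895.70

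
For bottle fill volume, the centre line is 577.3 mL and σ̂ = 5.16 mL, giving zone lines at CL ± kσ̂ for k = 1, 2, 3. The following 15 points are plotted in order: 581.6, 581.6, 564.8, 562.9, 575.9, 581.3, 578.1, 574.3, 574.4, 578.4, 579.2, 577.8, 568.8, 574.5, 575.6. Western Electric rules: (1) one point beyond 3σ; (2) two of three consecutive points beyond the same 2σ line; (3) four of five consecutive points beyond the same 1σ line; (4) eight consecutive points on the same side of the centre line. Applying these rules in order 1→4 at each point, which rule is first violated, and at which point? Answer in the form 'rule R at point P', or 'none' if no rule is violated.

Zone of each point (C = within 1σ̂, B = 1σ̂–2σ̂, A = 2σ̂–3σ̂, * = beyond 3σ̂; sign = side of CL): 1:+C, 2:+C, 3:-A, 4:-A, 5:-C, 6:+C, 7:+C, 8:-C, 9:-C, 10:+C, 11:+C, 12:+C, 13:-B, 14:-C, 15:-C
Rule 2 (two of three consecutive points beyond the same 2σ limit) is satisfied at point 4.

rule 2 at point 4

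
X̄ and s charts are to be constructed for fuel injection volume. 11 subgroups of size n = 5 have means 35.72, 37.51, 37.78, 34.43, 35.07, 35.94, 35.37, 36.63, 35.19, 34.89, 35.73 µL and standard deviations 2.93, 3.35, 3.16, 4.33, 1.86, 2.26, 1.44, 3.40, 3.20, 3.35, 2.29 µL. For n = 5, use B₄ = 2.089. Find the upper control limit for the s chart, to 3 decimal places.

s̄ = (2.93 + 3.35 + 3.16 + 4.33 + 1.86 + 2.26 + 1.44 + 3.40 + 3.20 + 3.35 + 2.29) / 11 = 2.8700
UCL_s = B₄·s̄ = 2.089 × 2.8700 = 5.9954

5.995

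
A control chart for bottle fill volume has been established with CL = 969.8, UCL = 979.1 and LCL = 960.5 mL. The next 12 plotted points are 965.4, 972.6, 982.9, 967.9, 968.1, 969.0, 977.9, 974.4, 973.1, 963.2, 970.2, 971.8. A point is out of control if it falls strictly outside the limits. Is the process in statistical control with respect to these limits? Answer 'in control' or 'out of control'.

Compare each point to [960.5, 979.1]: sample 3 = 982.9 > UCL.

out of control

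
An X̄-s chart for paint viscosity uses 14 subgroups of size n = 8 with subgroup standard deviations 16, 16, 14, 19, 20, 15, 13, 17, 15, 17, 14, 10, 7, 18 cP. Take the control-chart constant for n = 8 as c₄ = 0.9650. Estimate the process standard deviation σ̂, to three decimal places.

15.618

s̄ = (16 + 16 + 14 + 19 + 20 + 15 + 13 + 17 + 15 + 17 + 14 + 10 + 7 + 18) / 14 = 15.0714
σ̂ = s̄ / c₄ = 15.0714 / 0.9650 = 15.6181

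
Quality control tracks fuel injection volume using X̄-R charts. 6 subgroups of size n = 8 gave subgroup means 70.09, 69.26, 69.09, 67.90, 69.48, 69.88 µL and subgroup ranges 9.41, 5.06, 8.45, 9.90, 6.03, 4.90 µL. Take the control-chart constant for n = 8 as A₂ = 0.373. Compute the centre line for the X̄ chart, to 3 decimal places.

69.283

X̄̄ = (70.09 + 69.26 + 69.09 + 67.90 + 69.48 + 69.88) / 6 = 415.7000 / 6 = 69.2833
CL = X̄̄ = 69.2833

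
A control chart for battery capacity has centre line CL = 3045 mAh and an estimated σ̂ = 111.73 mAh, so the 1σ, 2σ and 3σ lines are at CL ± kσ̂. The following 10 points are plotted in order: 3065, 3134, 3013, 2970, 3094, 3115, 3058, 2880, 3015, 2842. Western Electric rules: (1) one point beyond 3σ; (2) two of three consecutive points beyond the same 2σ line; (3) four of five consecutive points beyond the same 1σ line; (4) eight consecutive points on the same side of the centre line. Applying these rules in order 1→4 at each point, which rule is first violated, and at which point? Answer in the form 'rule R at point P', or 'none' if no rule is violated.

none

Zone of each point (C = within 1σ̂, B = 1σ̂–2σ̂, A = 2σ̂–3σ̂, * = beyond 3σ̂; sign = side of CL): 1:+C, 2:+C, 3:-C, 4:-C, 5:+C, 6:+C, 7:+C, 8:-B, 9:-C, 10:-B
No rule fires across all 10 points.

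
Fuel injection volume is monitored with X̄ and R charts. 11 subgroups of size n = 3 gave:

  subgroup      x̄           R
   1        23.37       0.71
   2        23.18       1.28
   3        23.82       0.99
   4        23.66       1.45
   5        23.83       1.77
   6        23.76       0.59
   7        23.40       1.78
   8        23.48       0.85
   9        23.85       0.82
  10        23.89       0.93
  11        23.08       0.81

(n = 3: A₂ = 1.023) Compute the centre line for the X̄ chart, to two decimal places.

23.57

X̄̄ = (23.37 + 23.18 + 23.82 + 23.66 + 23.83 + 23.76 + 23.40 + 23.48 + 23.85 + 23.89 + 23.08) / 11 = 259.3200 / 11 = 23.5745
CL = X̄̄ = 23.5745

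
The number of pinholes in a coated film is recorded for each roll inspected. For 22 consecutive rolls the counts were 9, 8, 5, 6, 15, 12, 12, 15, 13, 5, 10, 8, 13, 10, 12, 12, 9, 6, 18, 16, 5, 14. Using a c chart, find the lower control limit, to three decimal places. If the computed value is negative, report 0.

0.828

c̄ = (9 + 8 + 5 + 6 + 15 + 12 + 12 + 15 + 13 + 5 + 10 + 8 + 13 + 10 + 12 + 12 + 9 + 6 + 18 + 16 + 5 + 14) / 22 = 233 / 22 = 10.5909
LCL = c̄ − 3√c̄ = 10.5909 − 3 × 3.2544 = 0.8278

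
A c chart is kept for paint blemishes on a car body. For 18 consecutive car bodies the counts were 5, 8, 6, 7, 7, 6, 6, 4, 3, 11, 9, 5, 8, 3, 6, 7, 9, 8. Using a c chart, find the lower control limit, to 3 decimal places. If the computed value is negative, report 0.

c̄ = (5 + 8 + 6 + 7 + 7 + 6 + 6 + 4 + 3 + 11 + 9 + 5 + 8 + 3 + 6 + 7 + 9 + 8) / 18 = 118 / 18 = 6.5556
LCL = c̄ − 3√c̄ = 6.5556 − 3 × 2.5604 = -1.1256 → 0 (cannot be negative)

0.000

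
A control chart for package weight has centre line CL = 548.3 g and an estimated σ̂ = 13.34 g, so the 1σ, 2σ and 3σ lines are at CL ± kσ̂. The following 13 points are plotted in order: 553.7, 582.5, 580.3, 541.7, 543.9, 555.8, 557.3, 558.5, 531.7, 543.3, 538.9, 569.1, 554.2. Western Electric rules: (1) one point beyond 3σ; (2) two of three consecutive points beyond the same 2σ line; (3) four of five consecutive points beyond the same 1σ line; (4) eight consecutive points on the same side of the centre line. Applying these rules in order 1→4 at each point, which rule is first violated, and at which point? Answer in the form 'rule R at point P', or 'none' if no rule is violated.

Zone of each point (C = within 1σ̂, B = 1σ̂–2σ̂, A = 2σ̂–3σ̂, * = beyond 3σ̂; sign = side of CL): 1:+C, 2:+A, 3:+A, 4:-C, 5:-C, 6:+C, 7:+C, 8:+C, 9:-B, 10:-C, 11:-C, 12:+B, 13:+C
Rule 2 (two of three consecutive points beyond the same 2σ limit) is satisfied at point 3.

rule 2 at point 3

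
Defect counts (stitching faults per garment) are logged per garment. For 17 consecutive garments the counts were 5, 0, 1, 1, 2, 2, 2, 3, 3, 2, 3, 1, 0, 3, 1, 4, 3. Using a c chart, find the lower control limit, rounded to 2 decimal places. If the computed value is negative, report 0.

c̄ = (5 + 0 + 1 + 1 + 2 + 2 + 2 + 3 + 3 + 2 + 3 + 1 + 0 + 3 + 1 + 4 + 3) / 17 = 36 / 17 = 2.1176
LCL = c̄ − 3√c̄ = 2.1176 − 3 × 1.4552 = -2.2480 → 0 (cannot be negative)

0.00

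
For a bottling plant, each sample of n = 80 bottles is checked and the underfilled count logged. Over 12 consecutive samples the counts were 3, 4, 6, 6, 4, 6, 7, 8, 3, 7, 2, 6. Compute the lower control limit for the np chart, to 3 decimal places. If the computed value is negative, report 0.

p̄ = Σdᵢ / (k·n) = 62 / (12 × 80) = 0.06458
LCL = np̄ − 3·√(np̄(1−p̄)) = 5.1667 − 3 × 2.1984 = -1.4285 → 0 (negative, so LCL = 0)

0.000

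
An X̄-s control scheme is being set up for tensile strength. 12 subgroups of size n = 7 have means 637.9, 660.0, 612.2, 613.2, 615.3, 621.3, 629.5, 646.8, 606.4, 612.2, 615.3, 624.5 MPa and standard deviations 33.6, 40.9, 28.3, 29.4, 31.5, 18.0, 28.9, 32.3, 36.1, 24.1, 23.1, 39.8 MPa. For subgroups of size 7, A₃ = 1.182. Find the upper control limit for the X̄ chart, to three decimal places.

X̄̄ = (637.9 + 660.0 + 612.2 + 613.2 + 615.3 + 621.3 + 629.5 + 646.8 + 606.4 + 612.2 + 615.3 + 624.5) / 12 = 624.5500
s̄ = (33.6 + 40.9 + 28.3 + 29.4 + 31.5 + 18.0 + 28.9 + 32.3 + 36.1 + 24.1 + 23.1 + 39.8) / 12 = 30.5000
UCL = X̄̄ + A₃·s̄ = 624.5500 + 1.182 × 30.5000 = 660.6010

660.601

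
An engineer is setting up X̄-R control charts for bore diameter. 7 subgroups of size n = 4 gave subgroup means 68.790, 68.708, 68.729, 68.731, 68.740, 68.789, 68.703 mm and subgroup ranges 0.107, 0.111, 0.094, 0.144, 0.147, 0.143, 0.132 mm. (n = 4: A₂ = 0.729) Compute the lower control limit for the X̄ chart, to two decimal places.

X̄̄ = (68.790 + 68.708 + 68.729 + 68.731 + 68.740 + 68.789 + 68.703) / 7 = 481.1900 / 7 = 68.7414
R̄ = (0.107 + 0.111 + 0.094 + 0.144 + 0.147 + 0.143 + 0.132) / 7 = 0.8780 / 7 = 0.1254
LCL = X̄̄ − A₂·R̄ = 68.7414 − 0.729 × 0.1254 = 68.6500

68.65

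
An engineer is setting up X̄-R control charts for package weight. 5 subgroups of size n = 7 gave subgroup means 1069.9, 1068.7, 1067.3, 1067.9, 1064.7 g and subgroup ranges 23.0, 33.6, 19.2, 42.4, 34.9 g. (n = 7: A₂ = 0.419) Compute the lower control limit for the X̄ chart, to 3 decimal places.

1054.870

X̄̄ = (1069.9 + 1068.7 + 1067.3 + 1067.9 + 1064.7) / 5 = 5338.5000 / 5 = 1067.7000
R̄ = (23.0 + 33.6 + 19.2 + 42.4 + 34.9) / 5 = 153.1000 / 5 = 30.6200
LCL = X̄̄ − A₂·R̄ = 1067.7000 − 0.419 × 30.6200 = 1054.8702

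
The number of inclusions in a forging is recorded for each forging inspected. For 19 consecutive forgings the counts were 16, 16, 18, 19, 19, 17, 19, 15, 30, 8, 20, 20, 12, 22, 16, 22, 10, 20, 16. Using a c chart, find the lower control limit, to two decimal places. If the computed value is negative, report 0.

c̄ = (16 + 16 + 18 + 19 + 19 + 17 + 19 + 15 + 30 + 8 + 20 + 20 + 12 + 22 + 16 + 22 + 10 + 20 + 16) / 19 = 335 / 19 = 17.6316
LCL = c̄ − 3√c̄ = 17.6316 − 3 × 4.1990 = 5.0346

5.03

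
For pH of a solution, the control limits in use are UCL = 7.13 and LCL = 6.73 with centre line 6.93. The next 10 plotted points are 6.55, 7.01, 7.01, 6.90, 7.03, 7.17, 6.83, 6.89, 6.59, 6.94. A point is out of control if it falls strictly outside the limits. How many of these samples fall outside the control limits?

Compare each point to [6.73, 7.13]: sample 1 = 6.55 < LCL; sample 6 = 7.17 > UCL; sample 9 = 6.59 < LCL.

3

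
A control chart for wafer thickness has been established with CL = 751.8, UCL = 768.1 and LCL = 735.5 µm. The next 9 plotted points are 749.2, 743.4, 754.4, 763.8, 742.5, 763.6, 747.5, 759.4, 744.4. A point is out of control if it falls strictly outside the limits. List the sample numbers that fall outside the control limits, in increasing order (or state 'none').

All 9 points lie within [735.5, 768.1].

none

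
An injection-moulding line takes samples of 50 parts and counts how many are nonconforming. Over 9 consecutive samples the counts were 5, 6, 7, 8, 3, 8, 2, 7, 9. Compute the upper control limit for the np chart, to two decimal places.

p̄ = Σdᵢ / (k·n) = 55 / (9 × 50) = 0.12222
UCL = np̄ + 3·√(np̄(1−p̄)) = 6.1111 + 3 × √(6.1111×0.87778) = 6.1111 + 3 × 2.3161 = 13.0593

13.06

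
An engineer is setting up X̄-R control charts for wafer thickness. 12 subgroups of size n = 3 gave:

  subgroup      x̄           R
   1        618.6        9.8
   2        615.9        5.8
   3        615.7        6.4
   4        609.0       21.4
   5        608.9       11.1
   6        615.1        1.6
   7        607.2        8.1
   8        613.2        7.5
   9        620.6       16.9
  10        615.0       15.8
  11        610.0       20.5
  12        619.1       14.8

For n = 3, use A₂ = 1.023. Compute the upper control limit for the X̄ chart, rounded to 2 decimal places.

X̄̄ = (618.6 + 615.9 + 615.7 + 609.0 + 608.9 + 615.1 + 607.2 + 613.2 + 620.6 + 615.0 + 610.0 + 619.1) / 12 = 7368.3000 / 12 = 614.0250
R̄ = (9.8 + 5.8 + 6.4 + 21.4 + 11.1 + 1.6 + 8.1 + 7.5 + 16.9 + 15.8 + 20.5 + 14.8) / 12 = 139.7000 / 12 = 11.6417
UCL = X̄̄ + A₂·R̄ = 614.0250 + 1.023 × 11.6417 = 625.9344

625.93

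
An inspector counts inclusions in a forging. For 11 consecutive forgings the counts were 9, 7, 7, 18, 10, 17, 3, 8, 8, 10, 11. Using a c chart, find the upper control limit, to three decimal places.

c̄ = (9 + 7 + 7 + 18 + 10 + 17 + 3 + 8 + 8 + 10 + 11) / 11 = 108 / 11 = 9.8182
UCL = c̄ + 3√c̄ = 9.8182 + 3 × √9.8182 = 9.8182 + 3 × 3.1334 = 19.2184

19.218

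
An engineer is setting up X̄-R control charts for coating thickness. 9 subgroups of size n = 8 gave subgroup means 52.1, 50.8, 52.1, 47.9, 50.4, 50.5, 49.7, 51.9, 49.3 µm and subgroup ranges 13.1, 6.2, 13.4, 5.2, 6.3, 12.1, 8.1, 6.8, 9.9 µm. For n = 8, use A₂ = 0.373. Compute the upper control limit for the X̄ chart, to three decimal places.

X̄̄ = (52.1 + 50.8 + 52.1 + 47.9 + 50.4 + 50.5 + 49.7 + 51.9 + 49.3) / 9 = 454.7000 / 9 = 50.5222
R̄ = (13.1 + 6.2 + 13.4 + 5.2 + 6.3 + 12.1 + 8.1 + 6.8 + 9.9) / 9 = 81.1000 / 9 = 9.0111
UCL = X̄̄ + A₂·R̄ = 50.5222 + 0.373 × 9.0111 = 53.8834

53.883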